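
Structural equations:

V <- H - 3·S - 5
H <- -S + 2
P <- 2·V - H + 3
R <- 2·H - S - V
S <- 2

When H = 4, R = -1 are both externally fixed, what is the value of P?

Setting H = 4, R = -1 by intervention discards those variables' equations.
V = H - 3·S - 5  [with H=4, S=2]  = -7
P = 2·V - H + 3  [with V=-7, H=4]  = -15

-15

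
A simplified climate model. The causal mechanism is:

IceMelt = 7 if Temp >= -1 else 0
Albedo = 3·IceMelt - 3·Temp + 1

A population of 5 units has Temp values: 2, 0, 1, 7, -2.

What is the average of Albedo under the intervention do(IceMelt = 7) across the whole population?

17.2

The intervention sets IceMelt=7 in all 5 units regardless of Temp. Recomputing Albedo per unit gives 16, 22, 19, 1, 28; average 17.2.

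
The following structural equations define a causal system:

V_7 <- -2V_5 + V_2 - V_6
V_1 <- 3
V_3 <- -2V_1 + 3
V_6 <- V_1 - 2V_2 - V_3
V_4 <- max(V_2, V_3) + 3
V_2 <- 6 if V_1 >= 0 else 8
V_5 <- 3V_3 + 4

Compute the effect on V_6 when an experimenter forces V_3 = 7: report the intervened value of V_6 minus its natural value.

-10

The intervention breaks the incoming arrows to V_3: V_3 <- -2V_1 + 3 no longer applies, and V_3 = 7.
V_2 = 6 if V_1 >= 0 else 8  [with V_1=3]  = 6
V_6 = V_1 - 2V_2 - V_3  [with V_1=3, V_2=6, V_3=7]  = -16
Without intervention: V_2 = 6 if V_1 >= 0 else 8  [with V_1=3]  = 6; V_3 = -2V_1 + 3  [with V_1=3]  = -3; V_6 = V_1 - 2V_2 - V_3  [with V_1=3, V_2=6, V_3=-3]  = -6.
Change = -16 − (-6) = -10.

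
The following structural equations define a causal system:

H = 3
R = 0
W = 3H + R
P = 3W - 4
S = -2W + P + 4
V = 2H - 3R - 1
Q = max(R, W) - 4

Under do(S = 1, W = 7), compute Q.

The joint intervention fixes S = 1, W = 7, removing each variable's own equation.
Q = max(R, W) - 4  [with R=0, W=7]  = 3

3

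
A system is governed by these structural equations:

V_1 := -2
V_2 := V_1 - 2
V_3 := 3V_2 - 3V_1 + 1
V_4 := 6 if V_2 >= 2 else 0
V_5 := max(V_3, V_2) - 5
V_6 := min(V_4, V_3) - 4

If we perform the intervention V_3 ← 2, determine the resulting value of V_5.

do(V_3=2) replaces the equation V_3 := 3V_2 - 3V_1 + 1 with the constant V_3 = 2.
V_2 = V_1 - 2  [with V_1=-2]  = -4
V_5 = max(V_3, V_2) - 5  [with V_3=2, V_2=-4]  = -3

-3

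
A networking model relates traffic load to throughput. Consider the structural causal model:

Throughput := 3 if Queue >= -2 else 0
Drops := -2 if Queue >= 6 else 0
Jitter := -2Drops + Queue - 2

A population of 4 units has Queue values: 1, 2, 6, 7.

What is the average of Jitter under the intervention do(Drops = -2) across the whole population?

Every unit gets Drops=-2 under the intervention. Jitter values become 3, 4, 8, 9; E[Jitter|do(Drops=-2)] = 6.

6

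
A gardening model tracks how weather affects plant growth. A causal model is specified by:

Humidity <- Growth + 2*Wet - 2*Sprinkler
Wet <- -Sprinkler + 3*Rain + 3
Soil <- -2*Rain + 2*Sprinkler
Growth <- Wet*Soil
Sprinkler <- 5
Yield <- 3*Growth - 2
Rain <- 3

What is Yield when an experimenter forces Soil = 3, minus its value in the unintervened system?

-21

The intervention breaks the incoming arrows to Soil: Soil <- -2*Rain + 2*Sprinkler no longer applies, and Soil = 3.
Wet = -Sprinkler + 3*Rain + 3  [with Sprinkler=5, Rain=3]  = 7
Growth = Wet*Soil  [with Wet=7, Soil=3]  = 21
Yield = 3*Growth - 2  [with Growth=21]  = 61
Without intervention: Soil = -2*Rain + 2*Sprinkler  [with Rain=3, Sprinkler=5]  = 4; Wet = -Sprinkler + 3*Rain + 3  [with Sprinkler=5, Rain=3]  = 7; Growth = Wet*Soil  [with Wet=7, Soil=4]  = 28; Yield = 3*Growth - 2  [with Growth=28]  = 82.
Change = 61 − 82 = -21.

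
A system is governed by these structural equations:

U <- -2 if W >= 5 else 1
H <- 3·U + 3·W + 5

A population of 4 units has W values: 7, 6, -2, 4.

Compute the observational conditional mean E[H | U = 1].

11

Observing U=1 restricts to units where U's equation naturally yields 1: W ∈ {-2, 4}. In that subpopulation H = 2, 20, mean 11.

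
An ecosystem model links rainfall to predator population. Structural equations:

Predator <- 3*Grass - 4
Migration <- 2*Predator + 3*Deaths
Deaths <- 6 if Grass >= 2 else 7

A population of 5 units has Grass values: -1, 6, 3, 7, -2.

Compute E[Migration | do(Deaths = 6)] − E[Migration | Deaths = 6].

Under do(Deaths=6), Deaths's equation is replaced by Deaths=6 for every unit. Per-unit Migration: 4, 46, 28, 52, -2. Mean = 25.6.
E[Migration|Deaths=6] averages over only the 3 units with Deaths=6 (Grass = 6, 3, 7): Migration = 46, 28, 52, mean 42.
Difference = 25.6 − 42 = -16.4.

-16.4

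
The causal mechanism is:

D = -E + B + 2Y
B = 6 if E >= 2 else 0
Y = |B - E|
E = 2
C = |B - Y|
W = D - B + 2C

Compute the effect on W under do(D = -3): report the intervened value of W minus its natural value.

-15

Under do(D=-3), the mechanism D = -E + B + 2Y is discarded; D is fixed at -3.
B = 6 if E >= 2 else 0  [with E=2]  = 6
Y = |B - E|  [with B=6, E=2]  = 4
C = |B - Y|  [with B=6, Y=4]  = 2
W = D - B + 2C  [with D=-3, B=6, C=2]  = -5
Without intervention: B = 6 if E >= 2 else 0  [with E=2]  = 6; Y = |B - E|  [with B=6, E=2]  = 4; D = -E + B + 2Y  [with E=2, B=6, Y=4]  = 12; C = |B - Y|  [with B=6, Y=4]  = 2; W = D - B + 2C  [with D=12, B=6, C=2]  = 10.
Change = -5 − 10 = -15.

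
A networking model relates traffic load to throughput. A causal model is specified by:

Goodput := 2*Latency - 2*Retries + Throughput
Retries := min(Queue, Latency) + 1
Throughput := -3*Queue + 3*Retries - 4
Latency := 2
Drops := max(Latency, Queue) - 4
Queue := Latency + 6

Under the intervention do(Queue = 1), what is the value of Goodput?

Under do(Queue=1), the mechanism Queue := Latency + 6 is discarded; Queue is fixed at 1.
Retries = min(Queue, Latency) + 1  [with Queue=1, Latency=2]  = 2
Throughput = -3*Queue + 3*Retries - 4  [with Queue=1, Retries=2]  = -1
Goodput = 2*Latency - 2*Retries + Throughput  [with Latency=2, Retries=2, Throughput=-1]  = -1

-1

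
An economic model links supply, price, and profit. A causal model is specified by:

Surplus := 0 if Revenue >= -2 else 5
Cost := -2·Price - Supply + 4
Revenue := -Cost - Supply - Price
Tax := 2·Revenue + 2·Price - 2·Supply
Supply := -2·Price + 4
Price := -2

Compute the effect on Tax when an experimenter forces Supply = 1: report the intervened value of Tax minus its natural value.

do(Supply=1) replaces the equation Supply := -2·Price + 4 with the constant Supply = 1.
Cost = -2·Price - Supply + 4  [with Price=-2, Supply=1]  = 7
Revenue = -Cost - Supply - Price  [with Cost=7, Supply=1, Price=-2]  = -6
Tax = 2·Revenue + 2·Price - 2·Supply  [with Revenue=-6, Price=-2, Supply=1]  = -18
Without intervention: Supply = -2·Price + 4  [with Price=-2]  = 8; Cost = -2·Price - Supply + 4  [with Price=-2, Supply=8]  = 0; Revenue = -Cost - Supply - Price  [with Cost=0, Supply=8, Price=-2]  = -6; Tax = 2·Revenue + 2·Price - 2·Supply  [with Revenue=-6, Price=-2, Supply=8]  = -32.
Change = -18 − (-32) = 14.

14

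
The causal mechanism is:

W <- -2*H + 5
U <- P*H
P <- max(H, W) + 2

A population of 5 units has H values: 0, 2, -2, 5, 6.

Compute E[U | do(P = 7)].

The intervention sets P=7 in all 5 units regardless of H. Recomputing U per unit gives 0, 14, -14, 35, 42; average 15.4.

15.4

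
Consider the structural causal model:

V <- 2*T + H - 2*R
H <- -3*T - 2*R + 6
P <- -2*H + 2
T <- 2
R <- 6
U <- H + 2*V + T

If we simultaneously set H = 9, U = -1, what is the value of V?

The joint intervention fixes H = 9, U = -1, removing each variable's own equation.
V = 2*T + H - 2*R  [with T=2, H=9, R=6]  = 1

1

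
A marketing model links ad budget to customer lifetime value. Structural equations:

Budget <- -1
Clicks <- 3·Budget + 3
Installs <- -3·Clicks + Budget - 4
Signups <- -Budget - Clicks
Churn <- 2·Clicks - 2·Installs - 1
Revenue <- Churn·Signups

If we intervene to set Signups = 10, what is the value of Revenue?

90

Under do(Signups=10), the mechanism Signups <- -Budget - Clicks is discarded; Signups is fixed at 10.
Clicks = 3·Budget + 3  [with Budget=-1]  = 0
Installs = -3·Clicks + Budget - 4  [with Clicks=0, Budget=-1]  = -5
Churn = 2·Clicks - 2·Installs - 1  [with Clicks=0, Installs=-5]  = 9
Revenue = Churn·Signups  [with Churn=9, Signups=10]  = 90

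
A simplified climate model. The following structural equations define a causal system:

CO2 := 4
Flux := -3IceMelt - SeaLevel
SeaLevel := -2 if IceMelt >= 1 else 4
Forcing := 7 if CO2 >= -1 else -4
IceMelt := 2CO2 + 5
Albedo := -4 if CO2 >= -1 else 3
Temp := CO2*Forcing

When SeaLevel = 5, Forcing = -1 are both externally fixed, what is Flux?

Setting SeaLevel = 5, Forcing = -1 by intervention discards those variables' equations.
IceMelt = 2CO2 + 5  [with CO2=4]  = 13
Flux = -3IceMelt - SeaLevel  [with IceMelt=13, SeaLevel=5]  = -44

-44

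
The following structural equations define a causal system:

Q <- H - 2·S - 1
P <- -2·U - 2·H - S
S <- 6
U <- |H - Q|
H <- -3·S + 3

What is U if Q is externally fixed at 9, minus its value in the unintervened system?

11

The intervention breaks the incoming arrows to Q: Q <- H - 2·S - 1 no longer applies, and Q = 9.
H = -3·S + 3  [with S=6]  = -15
U = |H - Q|  [with H=-15, Q=9]  = 24
Without intervention: H = -3·S + 3  [with S=6]  = -15; Q = H - 2·S - 1  [with H=-15, S=6]  = -28; U = |H - Q|  [with H=-15, Q=-28]  = 13.
Change = 24 − 13 = 11.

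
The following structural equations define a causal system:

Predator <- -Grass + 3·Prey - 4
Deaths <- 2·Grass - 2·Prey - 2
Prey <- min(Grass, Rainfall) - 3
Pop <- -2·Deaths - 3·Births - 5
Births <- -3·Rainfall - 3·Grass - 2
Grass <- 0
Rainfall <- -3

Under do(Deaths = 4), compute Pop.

Intervening sets Deaths = 4 and removes its equation (Deaths <- 2·Grass - 2·Prey - 2).
Births = -3·Rainfall - 3·Grass - 2  [with Rainfall=-3, Grass=0]  = 7
Pop = -2·Deaths - 3·Births - 5  [with Deaths=4, Births=7]  = -34

-34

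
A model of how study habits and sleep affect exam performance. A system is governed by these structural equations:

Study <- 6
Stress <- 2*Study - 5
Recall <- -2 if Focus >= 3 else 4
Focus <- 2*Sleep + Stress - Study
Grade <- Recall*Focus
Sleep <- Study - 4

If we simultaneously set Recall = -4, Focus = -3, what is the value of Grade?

Setting Recall = -4, Focus = -3 by intervention discards those variables' equations.
Grade = Recall*Focus  [with Recall=-4, Focus=-3]  = 12

12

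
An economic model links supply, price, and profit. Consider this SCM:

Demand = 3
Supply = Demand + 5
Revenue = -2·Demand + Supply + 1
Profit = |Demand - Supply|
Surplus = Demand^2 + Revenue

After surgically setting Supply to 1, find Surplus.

5

do(Supply=1) replaces the equation Supply = Demand + 5 with the constant Supply = 1.
Revenue = -2·Demand + Supply + 1  [with Demand=3, Supply=1]  = -4
Surplus = Demand^2 + Revenue  [with Demand=3, Revenue=-4]  = 5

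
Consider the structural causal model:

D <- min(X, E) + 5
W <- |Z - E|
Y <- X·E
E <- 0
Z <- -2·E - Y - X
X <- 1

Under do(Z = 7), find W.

The intervention breaks the incoming arrows to Z: Z <- -2·E - Y - X no longer applies, and Z = 7.
W = |Z - E|  [with Z=7, E=0]  = 7

7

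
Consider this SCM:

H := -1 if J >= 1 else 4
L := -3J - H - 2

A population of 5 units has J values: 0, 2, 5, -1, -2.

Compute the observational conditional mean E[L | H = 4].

Conditioning on H=4 selects the 3 unit(s) with J ∈ {0, -1, -2}. Their L values: -6, -3, 0. Mean = -3.

-3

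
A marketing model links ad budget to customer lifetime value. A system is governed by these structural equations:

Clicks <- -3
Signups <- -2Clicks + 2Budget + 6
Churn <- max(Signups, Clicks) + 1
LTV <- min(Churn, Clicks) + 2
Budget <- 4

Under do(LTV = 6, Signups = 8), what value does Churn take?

Under do(LTV = 6, Signups = 8), each intervened variable's structural equation is replaced by its fixed value.
Churn = max(Signups, Clicks) + 1  [with Signups=8, Clicks=-3]  = 9

9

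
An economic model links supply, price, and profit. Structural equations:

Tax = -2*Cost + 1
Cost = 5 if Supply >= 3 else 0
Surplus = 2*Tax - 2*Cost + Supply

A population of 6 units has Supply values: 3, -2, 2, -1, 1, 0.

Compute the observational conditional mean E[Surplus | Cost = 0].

2

Observing Cost=0 restricts to units where Cost's equation naturally yields 0: Supply ∈ {-2, 2, -1, 1, 0}. In that subpopulation Surplus = 0, 4, 1, 3, 2, mean 2.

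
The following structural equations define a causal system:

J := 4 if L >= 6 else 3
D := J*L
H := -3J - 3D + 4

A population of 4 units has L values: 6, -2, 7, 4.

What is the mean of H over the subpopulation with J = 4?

-86

Conditioning on J=4 selects the 2 unit(s) with L ∈ {6, 7}. Their H values: -80, -92. Mean = -86.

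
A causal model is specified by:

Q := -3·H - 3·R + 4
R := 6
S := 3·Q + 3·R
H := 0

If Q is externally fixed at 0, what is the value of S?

18

The intervention breaks the incoming arrows to Q: Q := -3·H - 3·R + 4 no longer applies, and Q = 0.
S = 3·Q + 3·R  [with Q=0, R=6]  = 18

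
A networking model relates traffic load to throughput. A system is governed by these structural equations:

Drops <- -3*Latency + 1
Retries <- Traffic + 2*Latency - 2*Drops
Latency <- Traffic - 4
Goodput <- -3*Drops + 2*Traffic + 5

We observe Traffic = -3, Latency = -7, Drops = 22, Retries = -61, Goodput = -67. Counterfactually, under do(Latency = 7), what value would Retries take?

51

Under do(Latency=7), the mechanism Latency <- Traffic - 4 is discarded; Latency is fixed at 7.
Drops = -3*Latency + 1  [with Latency=7]  = -20
Retries = Traffic + 2*Latency - 2*Drops  [with Traffic=-3, Latency=7, Drops=-20]  = 51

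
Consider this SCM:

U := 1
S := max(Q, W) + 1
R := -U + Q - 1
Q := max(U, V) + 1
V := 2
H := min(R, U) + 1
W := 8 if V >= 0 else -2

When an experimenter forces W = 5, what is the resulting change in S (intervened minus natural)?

-3

do(W=5) replaces the equation W := 8 if V >= 0 else -2 with the constant W = 5.
Q = max(U, V) + 1  [with U=1, V=2]  = 3
S = max(Q, W) + 1  [with Q=3, W=5]  = 6
Without intervention: W = 8 if V >= 0 else -2  [with V=2]  = 8; Q = max(U, V) + 1  [with U=1, V=2]  = 3; S = max(Q, W) + 1  [with Q=3, W=8]  = 9.
Change = 6 − 9 = -3.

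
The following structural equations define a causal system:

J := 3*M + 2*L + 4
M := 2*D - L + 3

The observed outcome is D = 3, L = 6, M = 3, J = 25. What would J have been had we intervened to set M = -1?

13

The intervention breaks the incoming arrows to M: M := 2*D - L + 3 no longer applies, and M = -1.
J = 3*M + 2*L + 4  [with M=-1, L=6]  = 13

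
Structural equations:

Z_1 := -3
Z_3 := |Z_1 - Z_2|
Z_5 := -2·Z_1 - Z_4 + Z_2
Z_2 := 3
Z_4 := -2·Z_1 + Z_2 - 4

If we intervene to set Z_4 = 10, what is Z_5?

-1

Intervening sets Z_4 = 10 and removes its equation (Z_4 := -2·Z_1 + Z_2 - 4).
Z_5 = -2·Z_1 - Z_4 + Z_2  [with Z_1=-3, Z_4=10, Z_2=3]  = -1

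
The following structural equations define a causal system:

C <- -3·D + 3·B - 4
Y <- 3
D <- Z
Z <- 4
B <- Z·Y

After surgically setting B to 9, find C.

11

do(B=9) replaces the equation B <- Z·Y with the constant B = 9.
D = Z  [with Z=4]  = 4
C = -3·D + 3·B - 4  [with D=4, B=9]  = 11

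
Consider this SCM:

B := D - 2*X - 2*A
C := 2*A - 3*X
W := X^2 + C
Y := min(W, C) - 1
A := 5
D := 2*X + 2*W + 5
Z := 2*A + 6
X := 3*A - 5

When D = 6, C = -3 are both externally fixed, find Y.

The joint intervention fixes D = 6, C = -3, removing each variable's own equation.
X = 3*A - 5  [with A=5]  = 10
W = X^2 + C  [with X=10, C=-3]  = 97
Y = min(W, C) - 1  [with W=97, C=-3]  = -4

-4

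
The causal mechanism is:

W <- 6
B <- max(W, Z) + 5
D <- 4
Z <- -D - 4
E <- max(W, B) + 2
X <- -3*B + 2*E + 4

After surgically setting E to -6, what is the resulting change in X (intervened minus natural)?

-38

The intervention breaks the incoming arrows to E: E <- max(W, B) + 2 no longer applies, and E = -6.
Z = -D - 4  [with D=4]  = -8
B = max(W, Z) + 5  [with W=6, Z=-8]  = 11
X = -3*B + 2*E + 4  [with B=11, E=-6]  = -41
Without intervention: Z = -D - 4  [with D=4]  = -8; B = max(W, Z) + 5  [with W=6, Z=-8]  = 11; E = max(W, B) + 2  [with W=6, B=11]  = 13; X = -3*B + 2*E + 4  [with B=11, E=13]  = -3.
Change = -41 − (-3) = -38.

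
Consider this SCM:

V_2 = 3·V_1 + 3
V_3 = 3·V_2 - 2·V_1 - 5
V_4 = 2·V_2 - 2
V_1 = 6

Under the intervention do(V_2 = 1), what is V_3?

-14

The intervention breaks the incoming arrows to V_2: V_2 = 3·V_1 + 3 no longer applies, and V_2 = 1.
V_3 = 3·V_2 - 2·V_1 - 5  [with V_2=1, V_1=6]  = -14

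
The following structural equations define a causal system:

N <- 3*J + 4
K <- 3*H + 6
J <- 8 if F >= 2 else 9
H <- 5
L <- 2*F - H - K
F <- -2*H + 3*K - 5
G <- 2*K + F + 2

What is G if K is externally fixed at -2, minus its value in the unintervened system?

Under do(K=-2), the mechanism K <- 3*H + 6 is discarded; K is fixed at -2.
F = -2*H + 3*K - 5  [with H=5, K=-2]  = -21
G = 2*K + F + 2  [with K=-2, F=-21]  = -23
Without intervention: K = 3*H + 6  [with H=5]  = 21; F = -2*H + 3*K - 5  [with H=5, K=21]  = 48; G = 2*K + F + 2  [with K=21, F=48]  = 92.
Change = -23 − 92 = -115.

-115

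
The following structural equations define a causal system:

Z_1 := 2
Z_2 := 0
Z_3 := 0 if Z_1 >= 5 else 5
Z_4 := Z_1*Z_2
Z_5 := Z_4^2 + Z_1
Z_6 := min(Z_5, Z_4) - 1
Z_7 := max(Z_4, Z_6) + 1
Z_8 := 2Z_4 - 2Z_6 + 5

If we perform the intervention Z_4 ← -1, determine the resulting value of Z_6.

Under do(Z_4=-1), the mechanism Z_4 := Z_1*Z_2 is discarded; Z_4 is fixed at -1.
Z_5 = Z_4^2 + Z_1  [with Z_4=-1, Z_1=2]  = 3
Z_6 = min(Z_5, Z_4) - 1  [with Z_5=3, Z_4=-1]  = -2

-2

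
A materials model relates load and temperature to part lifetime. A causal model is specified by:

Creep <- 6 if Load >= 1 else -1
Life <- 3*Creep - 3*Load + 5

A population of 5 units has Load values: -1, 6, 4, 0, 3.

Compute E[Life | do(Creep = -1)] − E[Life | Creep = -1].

Every unit gets Creep=-1 under the intervention. Life values become 5, -16, -10, 2, -7; E[Life|do(Creep=-1)] = -5.2.
Conditioning on Creep=-1 selects the 2 unit(s) with Load ∈ {-1, 0}. Their Life values: 5, 2. Mean = 3.5.
Difference = -5.2 − 3.5 = -8.7.

-8.7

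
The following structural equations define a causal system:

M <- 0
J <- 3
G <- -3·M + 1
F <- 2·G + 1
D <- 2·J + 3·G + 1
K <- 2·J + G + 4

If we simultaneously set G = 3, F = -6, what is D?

16

Setting G = 3, F = -6 by intervention discards those variables' equations.
D = 2·J + 3·G + 1  [with J=3, G=3]  = 16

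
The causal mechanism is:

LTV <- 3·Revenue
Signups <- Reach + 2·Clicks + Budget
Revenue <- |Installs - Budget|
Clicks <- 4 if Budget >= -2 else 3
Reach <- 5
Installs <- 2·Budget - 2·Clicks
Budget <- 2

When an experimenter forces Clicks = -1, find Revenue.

The intervention breaks the incoming arrows to Clicks: Clicks <- 4 if Budget >= -2 else 3 no longer applies, and Clicks = -1.
Installs = 2·Budget - 2·Clicks  [with Budget=2, Clicks=-1]  = 6
Revenue = |Installs - Budget|  [with Installs=6, Budget=2]  = 4

4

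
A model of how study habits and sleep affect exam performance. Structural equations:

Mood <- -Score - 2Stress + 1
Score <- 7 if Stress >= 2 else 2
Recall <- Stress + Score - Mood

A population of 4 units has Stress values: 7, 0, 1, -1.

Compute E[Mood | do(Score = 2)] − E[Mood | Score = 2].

-3.5

The intervention sets Score=2 in all 4 units regardless of Stress. Recomputing Mood per unit gives -15, -1, -3, 1; average -4.5.
Conditioning on Score=2 selects the 3 unit(s) with Stress ∈ {0, 1, -1}. Their Mood values: -1, -3, 1. Mean = -1.
Difference = -4.5 − (-1) = -3.5.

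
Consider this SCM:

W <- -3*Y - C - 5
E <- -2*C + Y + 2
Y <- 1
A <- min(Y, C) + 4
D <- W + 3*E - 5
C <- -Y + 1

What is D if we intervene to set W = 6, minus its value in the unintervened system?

14

The intervention breaks the incoming arrows to W: W <- -3*Y - C - 5 no longer applies, and W = 6.
C = -Y + 1  [with Y=1]  = 0
E = -2*C + Y + 2  [with C=0, Y=1]  = 3
D = W + 3*E - 5  [with W=6, E=3]  = 10
Without intervention: C = -Y + 1  [with Y=1]  = 0; E = -2*C + Y + 2  [with C=0, Y=1]  = 3; W = -3*Y - C - 5  [with Y=1, C=0]  = -8; D = W + 3*E - 5  [with W=-8, E=3]  = -4.
Change = 10 − (-4) = 14.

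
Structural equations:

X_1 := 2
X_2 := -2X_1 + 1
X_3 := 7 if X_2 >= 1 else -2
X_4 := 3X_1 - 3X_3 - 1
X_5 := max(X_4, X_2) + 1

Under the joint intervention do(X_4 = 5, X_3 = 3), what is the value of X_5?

6

The joint intervention fixes X_4 = 5, X_3 = 3, removing each variable's own equation.
X_2 = -2X_1 + 1  [with X_1=2]  = -3
X_5 = max(X_4, X_2) + 1  [with X_4=5, X_2=-3]  = 6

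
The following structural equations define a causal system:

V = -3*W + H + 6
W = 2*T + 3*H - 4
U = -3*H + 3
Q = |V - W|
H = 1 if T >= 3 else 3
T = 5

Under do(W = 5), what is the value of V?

-8

The intervention breaks the incoming arrows to W: W = 2*T + 3*H - 4 no longer applies, and W = 5.
H = 1 if T >= 3 else 3  [with T=5]  = 1
V = -3*W + H + 6  [with W=5, H=1]  = -8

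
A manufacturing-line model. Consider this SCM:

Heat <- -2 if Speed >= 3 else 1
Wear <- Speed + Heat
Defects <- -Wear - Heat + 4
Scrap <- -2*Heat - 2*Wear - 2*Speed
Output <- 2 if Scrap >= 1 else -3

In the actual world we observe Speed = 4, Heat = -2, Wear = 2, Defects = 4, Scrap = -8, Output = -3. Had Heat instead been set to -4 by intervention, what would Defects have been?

Under do(Heat=-4), the mechanism Heat <- -2 if Speed >= 3 else 1 is discarded; Heat is fixed at -4.
Wear = Speed + Heat  [with Speed=4, Heat=-4]  = 0
Defects = -Wear - Heat + 4  [with Wear=0, Heat=-4]  = 8

8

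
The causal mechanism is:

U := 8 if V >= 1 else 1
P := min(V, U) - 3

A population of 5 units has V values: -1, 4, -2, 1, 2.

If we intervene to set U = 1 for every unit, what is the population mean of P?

do(U=1) breaks U's dependence on V. With U=1 fixed, P across the units is -4, -2, -5, -2, -2, mean -3.

-3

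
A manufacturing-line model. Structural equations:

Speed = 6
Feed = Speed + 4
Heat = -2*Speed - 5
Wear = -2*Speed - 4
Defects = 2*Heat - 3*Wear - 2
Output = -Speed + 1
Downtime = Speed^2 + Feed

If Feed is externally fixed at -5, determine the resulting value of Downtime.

31

Under do(Feed=-5), the mechanism Feed = Speed + 4 is discarded; Feed is fixed at -5.
Downtime = Speed^2 + Feed  [with Speed=6, Feed=-5]  = 31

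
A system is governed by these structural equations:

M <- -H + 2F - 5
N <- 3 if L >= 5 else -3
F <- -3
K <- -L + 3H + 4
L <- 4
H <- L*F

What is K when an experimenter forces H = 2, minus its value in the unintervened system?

42

The intervention breaks the incoming arrows to H: H <- L*F no longer applies, and H = 2.
K = -L + 3H + 4  [with L=4, H=2]  = 6
Without intervention: H = L*F  [with L=4, F=-3]  = -12; K = -L + 3H + 4  [with L=4, H=-12]  = -36.
Change = 6 − (-36) = 42.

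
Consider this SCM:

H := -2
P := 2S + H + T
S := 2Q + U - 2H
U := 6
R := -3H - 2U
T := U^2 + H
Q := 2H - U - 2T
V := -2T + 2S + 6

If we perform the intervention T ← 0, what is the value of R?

The intervention breaks the incoming arrows to T: T := U^2 + H no longer applies, and T = 0.
R is not downstream of the intervention, so its value is determined by the original equations.
R = -3H - 2U  [with H=-2, U=6]  = -6

-6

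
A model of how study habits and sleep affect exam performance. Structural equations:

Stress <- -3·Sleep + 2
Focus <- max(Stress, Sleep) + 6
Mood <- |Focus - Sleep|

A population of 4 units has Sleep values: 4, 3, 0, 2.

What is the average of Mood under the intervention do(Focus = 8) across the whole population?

5.75

do(Focus=8) breaks Focus's dependence on Sleep. With Focus=8 fixed, Mood across the units is 4, 5, 8, 6, mean 5.75.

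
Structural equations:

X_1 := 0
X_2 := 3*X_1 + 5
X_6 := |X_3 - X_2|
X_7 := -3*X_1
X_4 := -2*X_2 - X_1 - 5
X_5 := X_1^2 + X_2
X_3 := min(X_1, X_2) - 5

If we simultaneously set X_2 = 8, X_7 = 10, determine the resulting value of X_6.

Under do(X_2 = 8, X_7 = 10), each intervened variable's structural equation is replaced by its fixed value.
X_3 = min(X_1, X_2) - 5  [with X_1=0, X_2=8]  = -5
X_6 = |X_3 - X_2|  [with X_3=-5, X_2=8]  = 13

13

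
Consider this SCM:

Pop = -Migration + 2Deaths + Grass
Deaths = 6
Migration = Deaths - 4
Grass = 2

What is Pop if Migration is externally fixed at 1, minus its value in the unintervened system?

The intervention breaks the incoming arrows to Migration: Migration = Deaths - 4 no longer applies, and Migration = 1.
Pop = -Migration + 2Deaths + Grass  [with Migration=1, Deaths=6, Grass=2]  = 13
Without intervention: Migration = Deaths - 4  [with Deaths=6]  = 2; Pop = -Migration + 2Deaths + Grass  [with Migration=2, Deaths=6, Grass=2]  = 12.
Change = 13 − 12 = 1.

1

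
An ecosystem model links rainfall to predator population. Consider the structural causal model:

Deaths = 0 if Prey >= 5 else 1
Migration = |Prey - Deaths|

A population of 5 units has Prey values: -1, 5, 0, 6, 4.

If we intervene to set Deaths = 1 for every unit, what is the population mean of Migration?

3

The intervention sets Deaths=1 in all 5 units regardless of Prey. Recomputing Migration per unit gives 2, 4, 1, 5, 3; average 3.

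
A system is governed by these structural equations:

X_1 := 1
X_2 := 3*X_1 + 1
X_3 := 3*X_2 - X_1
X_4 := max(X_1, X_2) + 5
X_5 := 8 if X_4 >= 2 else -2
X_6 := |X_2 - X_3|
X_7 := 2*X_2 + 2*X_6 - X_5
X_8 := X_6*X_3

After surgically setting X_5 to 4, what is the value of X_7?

18

Under do(X_5=4), the mechanism X_5 := 8 if X_4 >= 2 else -2 is discarded; X_5 is fixed at 4.
X_2 = 3*X_1 + 1  [with X_1=1]  = 4
X_3 = 3*X_2 - X_1  [with X_2=4, X_1=1]  = 11
X_6 = |X_2 - X_3|  [with X_2=4, X_3=11]  = 7
X_7 = 2*X_2 + 2*X_6 - X_5  [with X_2=4, X_6=7, X_5=4]  = 18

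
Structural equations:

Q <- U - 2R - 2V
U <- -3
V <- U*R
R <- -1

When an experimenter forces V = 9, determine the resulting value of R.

-1

Under do(V=9), the mechanism V <- U*R is discarded; V is fixed at 9.
Since R is not a descendant of the intervened variable, it is unaffected.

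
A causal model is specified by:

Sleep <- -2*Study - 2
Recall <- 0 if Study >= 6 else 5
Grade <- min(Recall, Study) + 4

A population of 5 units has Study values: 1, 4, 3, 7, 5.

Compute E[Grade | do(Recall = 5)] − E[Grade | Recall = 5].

Every unit gets Recall=5 under the intervention. Grade values become 5, 8, 7, 9, 9; E[Grade|do(Recall=5)] = 7.6.
Conditioning on Recall=5 selects the 4 unit(s) with Study ∈ {1, 4, 3, 5}. Their Grade values: 5, 8, 7, 9. Mean = 7.25.
Difference = 7.6 − 7.25 = 0.35.

0.35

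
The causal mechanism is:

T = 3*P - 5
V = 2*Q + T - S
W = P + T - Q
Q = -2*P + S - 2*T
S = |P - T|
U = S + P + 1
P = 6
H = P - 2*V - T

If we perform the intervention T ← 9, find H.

Under do(T=9), the mechanism T = 3*P - 5 is discarded; T is fixed at 9.
S = |P - T|  [with P=6, T=9]  = 3
Q = -2*P + S - 2*T  [with P=6, S=3, T=9]  = -27
V = 2*Q + T - S  [with Q=-27, T=9, S=3]  = -48
H = P - 2*V - T  [with P=6, V=-48, T=9]  = 93

93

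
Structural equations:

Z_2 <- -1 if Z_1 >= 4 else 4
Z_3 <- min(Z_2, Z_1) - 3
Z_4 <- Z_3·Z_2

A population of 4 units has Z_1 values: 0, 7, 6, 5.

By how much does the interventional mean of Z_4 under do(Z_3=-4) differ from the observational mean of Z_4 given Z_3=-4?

do(Z_3=-4) breaks Z_3's dependence on Z_1. With Z_3=-4 fixed, Z_4 across the units is -16, 4, 4, 4, mean -1.
Conditioning on Z_3=-4 selects the 3 unit(s) with Z_1 ∈ {7, 6, 5}. Their Z_4 values: 4, 4, 4. Mean = 4.
Difference = -1 − 4 = -5.

-5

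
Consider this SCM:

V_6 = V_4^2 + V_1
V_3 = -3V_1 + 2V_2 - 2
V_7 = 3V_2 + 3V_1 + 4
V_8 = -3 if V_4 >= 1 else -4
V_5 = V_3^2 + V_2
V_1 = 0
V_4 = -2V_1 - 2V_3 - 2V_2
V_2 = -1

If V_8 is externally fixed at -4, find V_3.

-4

Under do(V_8=-4), the mechanism V_8 = -3 if V_4 >= 1 else -4 is discarded; V_8 is fixed at -4.
No directed path runs from V_8 to V_3, so V_3 keeps its natural value.
V_3 = -3V_1 + 2V_2 - 2  [with V_1=0, V_2=-1]  = -4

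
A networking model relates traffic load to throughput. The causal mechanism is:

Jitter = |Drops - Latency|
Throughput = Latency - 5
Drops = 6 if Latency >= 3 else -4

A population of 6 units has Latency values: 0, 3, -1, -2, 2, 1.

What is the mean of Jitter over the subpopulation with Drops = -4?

Observing Drops=-4 restricts to units where Drops's equation naturally yields -4: Latency ∈ {0, -1, -2, 2, 1}. In that subpopulation Jitter = 4, 3, 2, 6, 5, mean 4.

4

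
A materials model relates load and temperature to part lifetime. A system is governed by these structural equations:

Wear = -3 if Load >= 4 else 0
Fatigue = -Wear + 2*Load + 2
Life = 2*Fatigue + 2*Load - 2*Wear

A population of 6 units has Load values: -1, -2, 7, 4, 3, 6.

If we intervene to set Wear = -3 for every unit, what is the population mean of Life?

33

do(Wear=-3) breaks Wear's dependence on Load. With Wear=-3 fixed, Life across the units is 10, 4, 58, 40, 34, 52, mean 33.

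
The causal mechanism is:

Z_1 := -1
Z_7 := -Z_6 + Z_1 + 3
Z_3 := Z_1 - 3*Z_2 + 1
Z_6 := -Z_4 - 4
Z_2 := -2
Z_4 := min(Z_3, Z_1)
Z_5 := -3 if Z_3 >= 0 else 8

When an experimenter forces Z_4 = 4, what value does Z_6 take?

Under do(Z_4=4), the mechanism Z_4 := min(Z_3, Z_1) is discarded; Z_4 is fixed at 4.
Z_6 = -Z_4 - 4  [with Z_4=4]  = -8

-8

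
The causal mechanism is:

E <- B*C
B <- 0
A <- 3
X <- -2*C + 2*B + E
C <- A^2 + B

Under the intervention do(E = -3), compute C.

Under do(E=-3), the mechanism E <- B*C is discarded; E is fixed at -3.
Since C is not a descendant of the intervened variable, it is unaffected.
C = A^2 + B  [with A=3, B=0]  = 9

9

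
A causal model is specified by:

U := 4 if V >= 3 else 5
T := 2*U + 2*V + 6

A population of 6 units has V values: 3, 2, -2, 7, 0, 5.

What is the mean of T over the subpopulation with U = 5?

Conditioning on U=5 selects the 3 unit(s) with V ∈ {2, -2, 0}. Their T values: 20, 12, 16. Mean = 16.

16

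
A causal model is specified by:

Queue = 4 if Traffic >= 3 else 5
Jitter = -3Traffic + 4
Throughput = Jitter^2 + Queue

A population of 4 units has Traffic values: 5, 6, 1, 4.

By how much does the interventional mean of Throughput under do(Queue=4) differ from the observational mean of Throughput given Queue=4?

Under do(Queue=4), Queue's equation is replaced by Queue=4 for every unit. Per-unit Throughput: 125, 200, 5, 68. Mean = 99.5.
Observing Queue=4 restricts to units where Queue's equation naturally yields 4: Traffic ∈ {5, 6, 4}. In that subpopulation Throughput = 125, 200, 68, mean 131.
Difference = 99.5 − 131 = -31.5.

-31.5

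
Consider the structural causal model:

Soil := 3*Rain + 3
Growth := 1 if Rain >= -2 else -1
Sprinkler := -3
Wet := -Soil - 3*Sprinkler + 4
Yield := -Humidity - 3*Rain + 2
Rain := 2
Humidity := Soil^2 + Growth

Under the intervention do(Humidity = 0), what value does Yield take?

-4

Intervening sets Humidity = 0 and removes its equation (Humidity := Soil^2 + Growth).
Yield = -Humidity - 3*Rain + 2  [with Humidity=0, Rain=2]  = -4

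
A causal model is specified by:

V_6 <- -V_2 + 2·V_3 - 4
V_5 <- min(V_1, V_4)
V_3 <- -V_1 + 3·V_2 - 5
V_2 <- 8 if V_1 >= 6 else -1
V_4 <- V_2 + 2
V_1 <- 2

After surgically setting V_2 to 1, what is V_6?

Under do(V_2=1), the mechanism V_2 <- 8 if V_1 >= 6 else -1 is discarded; V_2 is fixed at 1.
V_3 = -V_1 + 3·V_2 - 5  [with V_1=2, V_2=1]  = -4
V_6 = -V_2 + 2·V_3 - 4  [with V_2=1, V_3=-4]  = -13

-13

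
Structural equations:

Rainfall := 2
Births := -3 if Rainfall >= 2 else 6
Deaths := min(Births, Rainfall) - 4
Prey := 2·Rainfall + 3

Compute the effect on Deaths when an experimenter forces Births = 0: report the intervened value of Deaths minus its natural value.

3

The intervention breaks the incoming arrows to Births: Births := -3 if Rainfall >= 2 else 6 no longer applies, and Births = 0.
Deaths = min(Births, Rainfall) - 4  [with Births=0, Rainfall=2]  = -4
Without intervention: Births = -3 if Rainfall >= 2 else 6  [with Rainfall=2]  = -3; Deaths = min(Births, Rainfall) - 4  [with Births=-3, Rainfall=2]  = -7.
Change = -4 − (-7) = 3.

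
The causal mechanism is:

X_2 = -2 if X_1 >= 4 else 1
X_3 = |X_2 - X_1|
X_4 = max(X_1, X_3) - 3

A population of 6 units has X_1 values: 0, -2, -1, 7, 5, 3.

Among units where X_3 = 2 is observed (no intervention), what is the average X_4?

Conditioning on X_3=2 selects the 2 unit(s) with X_1 ∈ {-1, 3}. Their X_4 values: -1, 0. Mean = -0.5.

-0.5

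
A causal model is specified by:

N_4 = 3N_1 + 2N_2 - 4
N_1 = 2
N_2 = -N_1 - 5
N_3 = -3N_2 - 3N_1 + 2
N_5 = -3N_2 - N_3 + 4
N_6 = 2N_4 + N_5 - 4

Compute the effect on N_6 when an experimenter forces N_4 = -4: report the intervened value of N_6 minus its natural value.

16

Under do(N_4=-4), the mechanism N_4 = 3N_1 + 2N_2 - 4 is discarded; N_4 is fixed at -4.
N_2 = -N_1 - 5  [with N_1=2]  = -7
N_3 = -3N_2 - 3N_1 + 2  [with N_2=-7, N_1=2]  = 17
N_5 = -3N_2 - N_3 + 4  [with N_2=-7, N_3=17]  = 8
N_6 = 2N_4 + N_5 - 4  [with N_4=-4, N_5=8]  = -4
Without intervention: N_2 = -N_1 - 5  [with N_1=2]  = -7; N_3 = -3N_2 - 3N_1 + 2  [with N_2=-7, N_1=2]  = 17; N_4 = 3N_1 + 2N_2 - 4  [with N_1=2, N_2=-7]  = -12; N_5 = -3N_2 - N_3 + 4  [with N_2=-7, N_3=17]  = 8; N_6 = 2N_4 + N_5 - 4  [with N_4=-12, N_5=8]  = -20.
Change = -4 − (-20) = 16.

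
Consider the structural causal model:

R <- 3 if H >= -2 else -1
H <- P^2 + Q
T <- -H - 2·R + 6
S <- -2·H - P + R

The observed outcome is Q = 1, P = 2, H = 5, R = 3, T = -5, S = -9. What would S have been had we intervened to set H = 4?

-7

The intervention breaks the incoming arrows to H: H <- P^2 + Q no longer applies, and H = 4.
R = 3 if H >= -2 else -1  [with H=4]  = 3
S = -2·H - P + R  [with H=4, P=2, R=3]  = -7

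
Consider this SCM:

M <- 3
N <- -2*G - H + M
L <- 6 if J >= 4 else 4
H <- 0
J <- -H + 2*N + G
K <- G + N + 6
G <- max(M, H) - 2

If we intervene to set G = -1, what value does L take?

The intervention breaks the incoming arrows to G: G <- max(M, H) - 2 no longer applies, and G = -1.
N = -2*G - H + M  [with G=-1, H=0, M=3]  = 5
J = -H + 2*N + G  [with H=0, N=5, G=-1]  = 9
L = 6 if J >= 4 else 4  [with J=9]  = 6

6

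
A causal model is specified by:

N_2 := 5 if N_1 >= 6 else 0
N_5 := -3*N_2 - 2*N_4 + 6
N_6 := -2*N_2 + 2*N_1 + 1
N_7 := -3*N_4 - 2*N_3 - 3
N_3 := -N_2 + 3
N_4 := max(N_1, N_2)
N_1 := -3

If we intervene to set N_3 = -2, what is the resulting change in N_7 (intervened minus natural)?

10

The intervention breaks the incoming arrows to N_3: N_3 := -N_2 + 3 no longer applies, and N_3 = -2.
N_2 = 5 if N_1 >= 6 else 0  [with N_1=-3]  = 0
N_4 = max(N_1, N_2)  [with N_1=-3, N_2=0]  = 0
N_7 = -3*N_4 - 2*N_3 - 3  [with N_4=0, N_3=-2]  = 1
Without intervention: N_2 = 5 if N_1 >= 6 else 0  [with N_1=-3]  = 0; N_3 = -N_2 + 3  [with N_2=0]  = 3; N_4 = max(N_1, N_2)  [with N_1=-3, N_2=0]  = 0; N_7 = -3*N_4 - 2*N_3 - 3  [with N_4=0, N_3=3]  = -9.
Change = 1 − (-9) = 10.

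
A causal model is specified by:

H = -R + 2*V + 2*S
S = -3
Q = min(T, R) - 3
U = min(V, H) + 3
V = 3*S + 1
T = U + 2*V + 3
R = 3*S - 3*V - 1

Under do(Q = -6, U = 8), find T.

-5

Setting Q = -6, U = 8 by intervention discards those variables' equations.
V = 3*S + 1  [with S=-3]  = -8
T = U + 2*V + 3  [with U=8, V=-8]  = -5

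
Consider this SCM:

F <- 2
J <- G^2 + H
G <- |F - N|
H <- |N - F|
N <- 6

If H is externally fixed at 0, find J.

do(H=0) replaces the equation H <- |N - F| with the constant H = 0.
G = |F - N|  [with F=2, N=6]  = 4
J = G^2 + H  [with G=4, H=0]  = 16

16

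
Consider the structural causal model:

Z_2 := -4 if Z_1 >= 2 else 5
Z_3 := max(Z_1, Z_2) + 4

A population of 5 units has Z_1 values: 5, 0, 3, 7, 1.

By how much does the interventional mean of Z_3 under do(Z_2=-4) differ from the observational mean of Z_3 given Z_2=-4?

The intervention sets Z_2=-4 in all 5 units regardless of Z_1. Recomputing Z_3 per unit gives 9, 4, 7, 11, 5; average 7.2.
Observing Z_2=-4 restricts to units where Z_2's equation naturally yields -4: Z_1 ∈ {5, 3, 7}. In that subpopulation Z_3 = 9, 7, 11, mean 9.
Difference = 7.2 − 9 = -1.8.

-1.8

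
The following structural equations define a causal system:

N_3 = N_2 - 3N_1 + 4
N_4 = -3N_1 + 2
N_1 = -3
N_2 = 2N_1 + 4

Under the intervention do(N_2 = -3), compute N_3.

The intervention breaks the incoming arrows to N_2: N_2 = 2N_1 + 4 no longer applies, and N_2 = -3.
N_3 = N_2 - 3N_1 + 4  [with N_2=-3, N_1=-3]  = 10

10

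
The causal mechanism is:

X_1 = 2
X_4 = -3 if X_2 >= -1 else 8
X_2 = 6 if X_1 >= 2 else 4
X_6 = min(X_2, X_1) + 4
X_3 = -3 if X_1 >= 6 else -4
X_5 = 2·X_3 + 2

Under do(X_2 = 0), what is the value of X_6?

Under do(X_2=0), the mechanism X_2 = 6 if X_1 >= 2 else 4 is discarded; X_2 is fixed at 0.
X_6 = min(X_2, X_1) + 4  [with X_2=0, X_1=2]  = 4

4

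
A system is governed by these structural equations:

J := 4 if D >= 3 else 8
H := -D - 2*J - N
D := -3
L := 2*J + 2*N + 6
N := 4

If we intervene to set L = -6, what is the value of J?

do(L=-6) replaces the equation L := 2*J + 2*N + 6 with the constant L = -6.
J is not downstream of the intervention, so its value is determined by the original equations.
J = 4 if D >= 3 else 8  [with D=-3]  = 8

8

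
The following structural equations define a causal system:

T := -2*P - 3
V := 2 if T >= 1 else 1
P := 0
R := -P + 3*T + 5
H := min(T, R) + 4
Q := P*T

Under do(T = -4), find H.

-3

do(T=-4) replaces the equation T := -2*P - 3 with the constant T = -4.
R = -P + 3*T + 5  [with P=0, T=-4]  = -7
H = min(T, R) + 4  [with T=-4, R=-7]  = -3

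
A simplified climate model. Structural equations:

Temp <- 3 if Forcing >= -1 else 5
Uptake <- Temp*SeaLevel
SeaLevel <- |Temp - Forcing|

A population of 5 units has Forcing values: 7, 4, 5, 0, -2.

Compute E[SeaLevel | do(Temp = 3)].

3

Every unit gets Temp=3 under the intervention. SeaLevel values become 4, 1, 2, 3, 5; E[SeaLevel|do(Temp=3)] = 3.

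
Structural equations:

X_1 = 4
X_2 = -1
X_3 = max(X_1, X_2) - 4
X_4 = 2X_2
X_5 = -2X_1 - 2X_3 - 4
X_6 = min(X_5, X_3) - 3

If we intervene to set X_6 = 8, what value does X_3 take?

do(X_6=8) replaces the equation X_6 = min(X_5, X_3) - 3 with the constant X_6 = 8.
X_3 is not downstream of the intervention, so its value is determined by the original equations.
X_3 = max(X_1, X_2) - 4  [with X_1=4, X_2=-1]  = 0

0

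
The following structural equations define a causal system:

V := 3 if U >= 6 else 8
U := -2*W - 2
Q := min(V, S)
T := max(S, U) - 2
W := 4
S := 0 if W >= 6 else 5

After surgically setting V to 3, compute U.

Under do(V=3), the mechanism V := 3 if U >= 6 else 8 is discarded; V is fixed at 3.
Since U is not a descendant of the intervened variable, it is unaffected.
U = -2*W - 2  [with W=4]  = -10

-10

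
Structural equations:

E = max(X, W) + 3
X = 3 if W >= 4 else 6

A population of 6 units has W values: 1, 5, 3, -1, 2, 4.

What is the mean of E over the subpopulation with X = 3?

7.5

Conditioning on X=3 selects the 2 unit(s) with W ∈ {5, 4}. Their E values: 8, 7. Mean = 7.5.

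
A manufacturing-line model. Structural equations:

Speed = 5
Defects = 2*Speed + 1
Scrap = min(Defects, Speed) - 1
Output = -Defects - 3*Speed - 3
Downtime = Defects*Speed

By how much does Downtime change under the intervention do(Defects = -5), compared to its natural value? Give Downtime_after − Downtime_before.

do(Defects=-5) replaces the equation Defects = 2*Speed + 1 with the constant Defects = -5.
Downtime = Defects*Speed  [with Defects=-5, Speed=5]  = -25
Without intervention: Defects = 2*Speed + 1  [with Speed=5]  = 11; Downtime = Defects*Speed  [with Defects=11, Speed=5]  = 55.
Change = -25 − 55 = -80.

-80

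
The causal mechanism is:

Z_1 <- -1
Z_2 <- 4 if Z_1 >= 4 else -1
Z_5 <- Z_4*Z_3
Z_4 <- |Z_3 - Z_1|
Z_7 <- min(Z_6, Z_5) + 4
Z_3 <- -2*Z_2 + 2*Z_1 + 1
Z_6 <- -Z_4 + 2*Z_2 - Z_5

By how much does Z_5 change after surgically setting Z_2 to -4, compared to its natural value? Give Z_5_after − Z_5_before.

54

do(Z_2=-4) replaces the equation Z_2 <- 4 if Z_1 >= 4 else -1 with the constant Z_2 = -4.
Z_3 = -2*Z_2 + 2*Z_1 + 1  [with Z_2=-4, Z_1=-1]  = 7
Z_4 = |Z_3 - Z_1|  [with Z_3=7, Z_1=-1]  = 8
Z_5 = Z_4*Z_3  [with Z_4=8, Z_3=7]  = 56
Without intervention: Z_2 = 4 if Z_1 >= 4 else -1  [with Z_1=-1]  = -1; Z_3 = -2*Z_2 + 2*Z_1 + 1  [with Z_2=-1, Z_1=-1]  = 1; Z_4 = |Z_3 - Z_1|  [with Z_3=1, Z_1=-1]  = 2; Z_5 = Z_4*Z_3  [with Z_4=2, Z_3=1]  = 2.
Change = 56 − 2 = 54.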